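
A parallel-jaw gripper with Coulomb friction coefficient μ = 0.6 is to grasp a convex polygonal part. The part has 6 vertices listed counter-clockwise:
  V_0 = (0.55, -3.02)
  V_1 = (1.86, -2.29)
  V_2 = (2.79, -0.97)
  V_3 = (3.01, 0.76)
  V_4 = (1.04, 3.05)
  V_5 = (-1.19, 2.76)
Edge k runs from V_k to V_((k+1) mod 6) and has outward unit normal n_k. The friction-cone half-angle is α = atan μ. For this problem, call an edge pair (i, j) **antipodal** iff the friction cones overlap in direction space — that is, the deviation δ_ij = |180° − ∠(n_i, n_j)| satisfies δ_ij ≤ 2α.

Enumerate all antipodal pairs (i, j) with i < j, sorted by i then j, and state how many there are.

count = 5; pairs: (0,4), (1,4), (1,5), (2,5), (3,5)

α = atan 0.6 = 30.96°;  2α = 61.93°
n_0 = (+0.4868, -0.8735)
n_1 = (+0.8175, -0.5760)
n_2 = (+0.9920, -0.1262)
n_3 = (+0.7581, +0.6522)
n_4 = (-0.1290, +0.9916)
n_5 = (-0.9576, -0.2883)
  (0,1): δ = 154.30°  ·
  (0,2): δ = 126.38°  ·
  (0,3): δ = 78.42°  ·
  (0,4): δ = 21.72°  ✓
  (0,5): δ = 77.62°  ·
  (1,2): δ = 152.08°  ·
  (1,3): δ = 104.13°  ·
  (1,4): δ = 47.42°  ✓
  (1,5): δ = 51.92°  ✓
  (2,3): δ = 132.05°  ·
  (2,4): δ = 75.34°  ·
  (2,5): δ = 24.00°  ✓
  (3,4): δ = 123.29°  ·
  (3,5): δ = 23.95°  ✓
  (4,5): δ = 80.66°  ·
antipodal pairs: 5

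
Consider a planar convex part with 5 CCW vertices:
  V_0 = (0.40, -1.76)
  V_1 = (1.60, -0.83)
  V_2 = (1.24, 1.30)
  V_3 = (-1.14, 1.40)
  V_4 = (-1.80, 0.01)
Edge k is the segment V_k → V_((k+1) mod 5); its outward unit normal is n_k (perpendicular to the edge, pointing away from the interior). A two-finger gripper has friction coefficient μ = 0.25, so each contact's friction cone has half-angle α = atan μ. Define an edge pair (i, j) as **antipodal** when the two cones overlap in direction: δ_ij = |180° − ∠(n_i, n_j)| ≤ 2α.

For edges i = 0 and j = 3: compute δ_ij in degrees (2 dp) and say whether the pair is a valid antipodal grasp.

δ = 26.83°, valid

α = atan 0.25 = 14.04°;  2α = 28.07°
edge 0: e_0 = (+1.20, +0.93);  n_0 = (+0.6126, -0.7904)
edge 3: e_3 = (-0.66, -1.39);  n_3 = (-0.9033, +0.4289)
∠(n_0, n_3) = 153.17°
δ = |180° − 153.17°| = 26.83°
26.83° ≤ 2α = 28.07°  →  valid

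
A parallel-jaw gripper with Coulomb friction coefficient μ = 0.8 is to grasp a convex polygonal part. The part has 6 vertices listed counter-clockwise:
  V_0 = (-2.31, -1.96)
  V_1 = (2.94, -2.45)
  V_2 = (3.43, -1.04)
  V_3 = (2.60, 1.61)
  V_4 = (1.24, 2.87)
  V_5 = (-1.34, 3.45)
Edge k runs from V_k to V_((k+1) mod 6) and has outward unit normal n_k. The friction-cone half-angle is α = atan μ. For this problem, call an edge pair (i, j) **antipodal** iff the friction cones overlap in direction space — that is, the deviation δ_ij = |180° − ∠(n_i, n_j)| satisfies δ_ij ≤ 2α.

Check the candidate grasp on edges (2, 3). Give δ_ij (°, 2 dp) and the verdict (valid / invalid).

δ = 150.21°, invalid

α = atan 0.8 = 38.66°;  2α = 77.32°
edge 2: e_2 = (-0.83, +2.65);  n_2 = (+0.9543, +0.2989)
edge 3: e_3 = (-1.36, +1.26);  n_3 = (+0.6796, +0.7336)
∠(n_2, n_3) = 29.79°
δ = |180° − 29.79°| = 150.21°
150.21° > 2α = 77.32°  →  invalid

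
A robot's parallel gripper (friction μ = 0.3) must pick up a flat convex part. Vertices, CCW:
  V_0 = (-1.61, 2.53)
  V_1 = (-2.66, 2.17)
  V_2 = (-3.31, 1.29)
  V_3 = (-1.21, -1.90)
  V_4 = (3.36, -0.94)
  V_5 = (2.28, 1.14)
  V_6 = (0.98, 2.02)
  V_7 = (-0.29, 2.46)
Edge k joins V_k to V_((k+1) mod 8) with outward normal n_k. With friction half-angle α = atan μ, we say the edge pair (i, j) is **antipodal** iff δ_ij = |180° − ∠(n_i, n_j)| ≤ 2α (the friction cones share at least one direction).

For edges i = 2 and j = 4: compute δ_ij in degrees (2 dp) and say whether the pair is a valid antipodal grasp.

δ = 5.92°, valid

α = atan 0.3 = 16.70°;  2α = 33.40°
edge 2: e_2 = (+2.10, -3.19);  n_2 = (-0.8353, -0.5499)
edge 4: e_4 = (-1.08, +2.08);  n_4 = (+0.8875, +0.4608)
∠(n_2, n_4) = 174.08°
δ = |180° − 174.08°| = 5.92°
5.92° ≤ 2α = 33.40°  →  valid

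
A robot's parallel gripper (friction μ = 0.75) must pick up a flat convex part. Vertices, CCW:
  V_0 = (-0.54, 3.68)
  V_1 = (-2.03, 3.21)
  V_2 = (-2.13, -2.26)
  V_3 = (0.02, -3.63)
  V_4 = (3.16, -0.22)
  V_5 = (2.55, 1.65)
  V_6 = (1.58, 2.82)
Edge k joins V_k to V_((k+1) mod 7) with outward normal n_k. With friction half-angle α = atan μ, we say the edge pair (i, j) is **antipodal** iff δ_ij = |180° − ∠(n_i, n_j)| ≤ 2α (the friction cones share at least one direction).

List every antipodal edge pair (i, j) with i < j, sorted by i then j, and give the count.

α = atan 0.75 = 36.87°;  2α = 73.74°
n_0 = (-0.3008, +0.9537)
n_1 = (-0.9998, +0.0183)
n_2 = (-0.5374, -0.8433)
n_3 = (+0.7356, -0.6774)
n_4 = (+0.9507, +0.3101)
n_5 = (+0.7698, +0.6382)
n_6 = (+0.3759, +0.9267)
  (0,1): δ = 108.55°  ·
  (0,2): δ = 50.01°  ✓
  (0,3): δ = 29.85°  ✓
  (0,4): δ = 90.56°  ·
  (0,5): δ = 112.15°  ·
  (0,6): δ = 140.41°  ·
  (1,2): δ = 121.46°  ·
  (1,3): δ = 41.59°  ✓
  (1,4): δ = 19.11°  ✓
  (1,5): δ = 40.71°  ✓
  (1,6): δ = 68.97°  ✓
  (2,3): δ = 100.13°  ·
  (2,4): δ = 39.43°  ✓
  (2,5): δ = 17.83°  ✓
  (2,6): δ = 10.43°  ✓
  (3,4): δ = 119.29°  ·
  (3,5): δ = 97.70°  ·
  (3,6): δ = 69.44°  ✓
  (4,5): δ = 158.41°  ·
  (4,6): δ = 130.15°  ·
  (5,6): δ = 151.74°  ·
antipodal pairs: 10

count = 10; pairs: (0,2), (0,3), (1,3), (1,4), (1,5), (1,6), (2,4), (2,5), (2,6), (3,6)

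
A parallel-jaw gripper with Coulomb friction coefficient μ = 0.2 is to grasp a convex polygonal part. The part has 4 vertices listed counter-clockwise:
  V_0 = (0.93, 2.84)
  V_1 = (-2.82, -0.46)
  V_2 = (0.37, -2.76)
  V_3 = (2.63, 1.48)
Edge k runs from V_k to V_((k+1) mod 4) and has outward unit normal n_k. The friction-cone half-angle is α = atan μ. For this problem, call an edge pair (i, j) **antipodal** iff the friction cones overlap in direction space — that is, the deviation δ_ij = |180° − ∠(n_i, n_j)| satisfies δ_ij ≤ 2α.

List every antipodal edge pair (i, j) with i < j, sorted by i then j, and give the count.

count = 2; pairs: (0,2), (1,3)

α = atan 0.2 = 11.31°;  2α = 22.62°
n_0 = (-0.6606, +0.7507)
n_1 = (-0.5848, -0.8111)
n_2 = (+0.8825, -0.4704)
n_3 = (+0.6247, +0.7809)
  (0,1): δ = 77.14°  ·
  (0,2): δ = 20.59°  ✓
  (0,3): δ = 99.99°  ·
  (1,2): δ = 82.27°  ·
  (1,3): δ = 2.87°  ✓
  (2,3): δ = 100.60°  ·
antipodal pairs: 2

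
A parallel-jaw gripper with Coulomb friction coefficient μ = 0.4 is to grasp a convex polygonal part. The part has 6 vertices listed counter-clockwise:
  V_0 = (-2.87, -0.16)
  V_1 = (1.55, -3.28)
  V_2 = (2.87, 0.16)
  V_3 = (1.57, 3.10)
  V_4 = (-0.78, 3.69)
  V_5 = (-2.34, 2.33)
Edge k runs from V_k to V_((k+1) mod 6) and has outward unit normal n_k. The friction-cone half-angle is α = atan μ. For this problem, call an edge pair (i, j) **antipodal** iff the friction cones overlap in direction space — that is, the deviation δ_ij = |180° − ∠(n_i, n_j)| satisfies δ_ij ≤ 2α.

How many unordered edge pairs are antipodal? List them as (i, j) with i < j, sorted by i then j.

count = 5; pairs: (0,2), (0,3), (1,4), (1,5), (2,5)

α = atan 0.4 = 21.80°;  2α = 43.60°
n_0 = (-0.5767, -0.8170)
n_1 = (+0.9336, -0.3583)
n_2 = (+0.9146, +0.4044)
n_3 = (+0.2435, +0.9699)
n_4 = (-0.6571, +0.7538)
n_5 = (-0.9781, +0.2082)
  (0,1): δ = 75.78°  ·
  (0,2): δ = 30.93°  ✓
  (0,3): δ = 21.12°  ✓
  (0,4): δ = 76.30°  ·
  (0,5): δ = 113.20°  ·
  (1,2): δ = 135.15°  ·
  (1,3): δ = 83.10°  ·
  (1,4): δ = 27.93°  ✓
  (1,5): δ = 8.98°  ✓
  (2,3): δ = 127.95°  ·
  (2,4): δ = 72.77°  ·
  (2,5): δ = 35.87°  ✓
  (3,4): δ = 124.82°  ·
  (3,5): δ = 87.92°  ·
  (4,5): δ = 143.10°  ·
antipodal pairs: 5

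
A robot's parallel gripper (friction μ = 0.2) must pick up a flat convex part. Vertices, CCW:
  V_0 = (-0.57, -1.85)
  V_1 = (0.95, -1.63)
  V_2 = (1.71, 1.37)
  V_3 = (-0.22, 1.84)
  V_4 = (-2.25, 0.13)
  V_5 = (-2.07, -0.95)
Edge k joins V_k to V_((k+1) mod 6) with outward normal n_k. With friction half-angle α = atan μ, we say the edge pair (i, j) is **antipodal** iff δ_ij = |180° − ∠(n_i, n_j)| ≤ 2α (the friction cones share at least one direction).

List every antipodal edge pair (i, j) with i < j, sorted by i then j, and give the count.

α = atan 0.2 = 11.31°;  2α = 22.62°
n_0 = (+0.1432, -0.9897)
n_1 = (+0.9694, -0.2456)
n_2 = (+0.2366, +0.9716)
n_3 = (-0.6443, +0.7648)
n_4 = (-0.9864, -0.1644)
n_5 = (-0.5145, -0.8575)
  (0,1): δ = 112.45°  ·
  (0,2): δ = 21.92°  ✓
  (0,3): δ = 31.87°  ·
  (0,4): δ = 91.23°  ·
  (0,5): δ = 140.80°  ·
  (1,2): δ = 89.47°  ·
  (1,3): δ = 35.67°  ·
  (1,4): δ = 23.68°  ·
  (1,5): δ = 73.25°  ·
  (2,3): δ = 126.20°  ·
  (2,4): δ = 66.85°  ·
  (2,5): δ = 17.28°  ✓
  (3,4): δ = 120.65°  ·
  (3,5): δ = 71.07°  ·
  (4,5): δ = 130.43°  ·
antipodal pairs: 2

count = 2; pairs: (0,2), (2,5)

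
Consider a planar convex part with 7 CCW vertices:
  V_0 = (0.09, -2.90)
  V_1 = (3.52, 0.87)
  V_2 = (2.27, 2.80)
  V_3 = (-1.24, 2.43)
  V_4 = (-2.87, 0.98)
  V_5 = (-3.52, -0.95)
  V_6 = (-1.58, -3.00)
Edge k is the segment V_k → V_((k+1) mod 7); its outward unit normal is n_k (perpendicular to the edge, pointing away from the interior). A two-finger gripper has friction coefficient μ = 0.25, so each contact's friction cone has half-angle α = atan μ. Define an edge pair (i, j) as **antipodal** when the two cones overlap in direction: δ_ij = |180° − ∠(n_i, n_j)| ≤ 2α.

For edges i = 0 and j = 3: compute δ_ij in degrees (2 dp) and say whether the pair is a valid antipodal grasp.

α = atan 0.25 = 14.04°;  2α = 28.07°
edge 0: e_0 = (+3.43, +3.77);  n_0 = (+0.7397, -0.6730)
edge 3: e_3 = (-1.63, -1.45);  n_3 = (-0.6646, +0.7472)
∠(n_0, n_3) = 173.95°
δ = |180° − 173.95°| = 6.05°
6.05° ≤ 2α = 28.07°  →  valid

δ = 6.05°, valid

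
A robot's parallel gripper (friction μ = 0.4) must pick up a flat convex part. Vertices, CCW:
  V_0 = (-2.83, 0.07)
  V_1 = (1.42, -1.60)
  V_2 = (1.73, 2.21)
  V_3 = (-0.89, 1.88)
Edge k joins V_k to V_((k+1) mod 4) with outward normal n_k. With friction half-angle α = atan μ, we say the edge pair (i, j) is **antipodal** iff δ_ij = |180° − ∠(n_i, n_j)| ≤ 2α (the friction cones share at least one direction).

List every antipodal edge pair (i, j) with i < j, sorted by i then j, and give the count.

α = atan 0.4 = 21.80°;  2α = 43.60°
n_0 = (-0.3657, -0.9307)
n_1 = (+0.9967, -0.0811)
n_2 = (-0.1250, +0.9922)
n_3 = (-0.6822, +0.7312)
  (0,1): δ = 73.20°  ·
  (0,2): δ = 28.63°  ✓
  (0,3): δ = 64.47°  ·
  (1,2): δ = 78.17°  ·
  (1,3): δ = 42.33°  ✓
  (2,3): δ = 144.16°  ·
antipodal pairs: 2

count = 2; pairs: (0,2), (1,3)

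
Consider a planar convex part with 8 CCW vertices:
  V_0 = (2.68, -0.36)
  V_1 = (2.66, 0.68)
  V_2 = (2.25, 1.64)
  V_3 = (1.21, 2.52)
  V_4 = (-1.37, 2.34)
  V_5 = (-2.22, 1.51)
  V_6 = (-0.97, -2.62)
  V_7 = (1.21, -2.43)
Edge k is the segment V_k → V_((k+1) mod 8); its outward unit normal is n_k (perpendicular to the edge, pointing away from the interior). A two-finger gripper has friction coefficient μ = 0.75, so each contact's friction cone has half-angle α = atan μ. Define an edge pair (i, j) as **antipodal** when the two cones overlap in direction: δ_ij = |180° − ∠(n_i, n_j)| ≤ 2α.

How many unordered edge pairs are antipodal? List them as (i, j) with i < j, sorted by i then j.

count = 12; pairs: (0,4), (0,5), (1,4), (1,5), (1,6), (2,5), (2,6), (3,6), (3,7), (4,6), (4,7), (5,7)

α = atan 0.75 = 36.87°;  2α = 73.74°
n_0 = (+0.9998, +0.0192)
n_1 = (+0.9196, +0.3928)
n_2 = (+0.6459, +0.7634)
n_3 = (-0.0696, +0.9976)
n_4 = (-0.6986, +0.7155)
n_5 = (-0.9571, -0.2897)
n_6 = (+0.0868, -0.9962)
n_7 = (+0.8153, -0.5790)
  (0,1): δ = 157.98°  ·
  (0,2): δ = 131.34°  ·
  (0,3): δ = 87.11°  ·
  (0,4): δ = 46.78°  ✓
  (0,5): δ = 15.74°  ✓
  (0,6): δ = 93.88°  ·
  (0,7): δ = 143.52°  ·
  (1,2): δ = 153.36°  ·
  (1,3): δ = 109.14°  ·
  (1,4): δ = 68.81°  ✓
  (1,5): δ = 6.29°  ✓
  (1,6): δ = 71.85°  ✓
  (1,7): δ = 121.49°  ·
  (2,3): δ = 135.77°  ·
  (2,4): δ = 95.45°  ·
  (2,5): δ = 32.92°  ✓
  (2,6): δ = 45.22°  ✓
  (2,7): δ = 94.86°  ·
  (3,4): δ = 139.67°  ·
  (3,5): δ = 77.15°  ·
  (3,6): δ = 0.99°  ✓
  (3,7): δ = 50.63°  ✓
  (4,5): δ = 117.48°  ·
  (4,6): δ = 39.34°  ✓
  (4,7): δ = 10.30°  ✓
  (5,6): δ = 101.86°  ·
  (5,7): δ = 52.22°  ✓
  (6,7): δ = 130.36°  ·
antipodal pairs: 12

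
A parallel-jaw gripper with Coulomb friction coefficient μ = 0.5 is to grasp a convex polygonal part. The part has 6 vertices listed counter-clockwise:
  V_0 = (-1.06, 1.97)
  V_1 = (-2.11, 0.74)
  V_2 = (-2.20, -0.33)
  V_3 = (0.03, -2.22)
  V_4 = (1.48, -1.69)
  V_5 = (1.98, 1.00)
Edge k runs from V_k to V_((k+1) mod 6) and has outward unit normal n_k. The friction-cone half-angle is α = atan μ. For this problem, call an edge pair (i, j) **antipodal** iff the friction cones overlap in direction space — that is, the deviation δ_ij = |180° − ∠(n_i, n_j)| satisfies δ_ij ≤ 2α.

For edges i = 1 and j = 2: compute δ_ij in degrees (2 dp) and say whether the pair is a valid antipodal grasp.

δ = 125.47°, invalid

α = atan 0.5 = 26.57°;  2α = 53.13°
edge 1: e_1 = (-0.09, -1.07);  n_1 = (-0.9965, +0.0838)
edge 2: e_2 = (+2.23, -1.89);  n_2 = (-0.6466, -0.7629)
∠(n_1, n_2) = 54.53°
δ = |180° − 54.53°| = 125.47°
125.47° > 2α = 53.13°  →  invalid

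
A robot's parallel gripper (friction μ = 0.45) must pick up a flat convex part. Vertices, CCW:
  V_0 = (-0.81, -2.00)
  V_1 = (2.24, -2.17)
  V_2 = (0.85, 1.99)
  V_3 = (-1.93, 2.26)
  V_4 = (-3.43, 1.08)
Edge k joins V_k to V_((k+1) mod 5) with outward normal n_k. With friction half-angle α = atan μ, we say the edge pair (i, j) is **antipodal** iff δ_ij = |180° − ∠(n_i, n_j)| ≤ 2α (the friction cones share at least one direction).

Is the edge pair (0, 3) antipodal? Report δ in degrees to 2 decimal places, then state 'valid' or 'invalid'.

δ = 41.38°, valid

α = atan 0.45 = 24.23°;  2α = 48.46°
edge 0: e_0 = (+3.05, -0.17);  n_0 = (-0.0557, -0.9985)
edge 3: e_3 = (-1.50, -1.18);  n_3 = (-0.6183, +0.7860)
∠(n_0, n_3) = 138.62°
δ = |180° − 138.62°| = 41.38°
41.38° ≤ 2α = 48.46°  →  valid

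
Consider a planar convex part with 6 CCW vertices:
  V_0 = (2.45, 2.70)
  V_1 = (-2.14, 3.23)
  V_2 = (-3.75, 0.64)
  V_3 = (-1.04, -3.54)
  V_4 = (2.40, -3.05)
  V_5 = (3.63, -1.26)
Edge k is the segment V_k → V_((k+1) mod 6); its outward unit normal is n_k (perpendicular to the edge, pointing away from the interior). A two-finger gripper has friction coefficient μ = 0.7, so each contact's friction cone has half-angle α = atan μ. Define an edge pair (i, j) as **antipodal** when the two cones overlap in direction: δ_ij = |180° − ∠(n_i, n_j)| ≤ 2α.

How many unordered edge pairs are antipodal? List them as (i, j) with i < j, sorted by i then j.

α = atan 0.7 = 34.99°;  2α = 69.98°
n_0 = (+0.1147, +0.9934)
n_1 = (-0.8493, +0.5279)
n_2 = (-0.8391, -0.5440)
n_3 = (+0.1410, -0.9900)
n_4 = (+0.8242, -0.5663)
n_5 = (+0.9584, +0.2856)
  (0,1): δ = 115.28°  ·
  (0,2): δ = 50.46°  ✓
  (0,3): δ = 14.69°  ✓
  (0,4): δ = 62.09°  ✓
  (0,5): δ = 113.18°  ·
  (1,2): δ = 115.18°  ·
  (1,3): δ = 50.03°  ✓
  (1,4): δ = 2.63°  ✓
  (1,5): δ = 48.46°  ✓
  (2,3): δ = 114.85°  ·
  (2,4): δ = 67.45°  ✓
  (2,5): δ = 16.36°  ✓
  (3,4): δ = 132.60°  ·
  (3,5): δ = 81.51°  ·
  (4,5): δ = 128.91°  ·
antipodal pairs: 8

count = 8; pairs: (0,2), (0,3), (0,4), (1,3), (1,4), (1,5), (2,4), (2,5)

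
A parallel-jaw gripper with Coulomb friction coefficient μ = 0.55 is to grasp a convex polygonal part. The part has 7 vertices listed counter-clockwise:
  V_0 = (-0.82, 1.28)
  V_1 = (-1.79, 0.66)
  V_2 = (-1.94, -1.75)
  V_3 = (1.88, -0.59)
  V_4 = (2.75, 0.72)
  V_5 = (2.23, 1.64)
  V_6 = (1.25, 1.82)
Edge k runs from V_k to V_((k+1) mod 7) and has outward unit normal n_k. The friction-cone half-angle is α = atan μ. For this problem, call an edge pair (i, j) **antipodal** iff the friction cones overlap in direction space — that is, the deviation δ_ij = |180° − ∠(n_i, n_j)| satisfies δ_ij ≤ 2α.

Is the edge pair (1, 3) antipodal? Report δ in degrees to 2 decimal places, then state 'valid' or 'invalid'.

δ = 30.03°, valid

α = atan 0.55 = 28.81°;  2α = 57.62°
edge 1: e_1 = (-0.15, -2.41);  n_1 = (-0.9981, +0.0621)
edge 3: e_3 = (+0.87, +1.31);  n_3 = (+0.8330, -0.5532)
∠(n_1, n_3) = 149.97°
δ = |180° − 149.97°| = 30.03°
30.03° ≤ 2α = 57.62°  →  valid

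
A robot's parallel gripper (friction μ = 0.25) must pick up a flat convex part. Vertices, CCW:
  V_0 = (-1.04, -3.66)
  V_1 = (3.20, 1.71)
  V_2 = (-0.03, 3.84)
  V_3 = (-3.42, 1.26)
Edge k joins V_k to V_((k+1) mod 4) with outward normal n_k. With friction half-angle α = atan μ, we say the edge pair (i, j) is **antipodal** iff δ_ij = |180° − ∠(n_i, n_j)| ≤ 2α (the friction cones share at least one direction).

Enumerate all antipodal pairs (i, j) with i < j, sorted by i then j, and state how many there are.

count = 1; pairs: (0,2)

α = atan 0.25 = 14.04°;  2α = 28.07°
n_0 = (+0.7848, -0.6197)
n_1 = (+0.5505, +0.8348)
n_2 = (-0.6056, +0.7958)
n_3 = (-0.9002, -0.4355)
  (0,1): δ = 85.11°  ·
  (0,2): δ = 14.43°  ✓
  (0,3): δ = 64.11°  ·
  (1,2): δ = 109.32°  ·
  (1,3): δ = 30.78°  ·
  (2,3): δ = 101.46°  ·
antipodal pairs: 1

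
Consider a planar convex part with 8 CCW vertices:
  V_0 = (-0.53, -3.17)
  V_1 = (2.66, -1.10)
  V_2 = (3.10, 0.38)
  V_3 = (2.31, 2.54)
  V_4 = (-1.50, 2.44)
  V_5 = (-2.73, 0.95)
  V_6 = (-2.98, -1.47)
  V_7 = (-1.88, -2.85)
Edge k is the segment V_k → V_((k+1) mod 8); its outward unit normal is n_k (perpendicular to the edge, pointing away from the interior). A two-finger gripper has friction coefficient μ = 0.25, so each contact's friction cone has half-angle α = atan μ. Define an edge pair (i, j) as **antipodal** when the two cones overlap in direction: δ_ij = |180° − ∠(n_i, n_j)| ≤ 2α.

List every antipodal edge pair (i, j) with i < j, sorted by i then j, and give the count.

α = atan 0.25 = 14.04°;  2α = 28.07°
n_0 = (+0.5443, -0.8389)
n_1 = (+0.9585, -0.2850)
n_2 = (+0.9392, +0.3435)
n_3 = (-0.0262, +0.9997)
n_4 = (-0.7712, +0.6366)
n_5 = (-0.9947, +0.1028)
n_6 = (-0.7820, -0.6233)
n_7 = (-0.2306, -0.9730)
  (0,1): δ = 139.54°  ·
  (0,2): δ = 102.89°  ·
  (0,3): δ = 31.48°  ·
  (0,4): δ = 17.48°  ✓
  (0,5): δ = 51.12°  ·
  (0,6): δ = 95.58°  ·
  (0,7): δ = 133.69°  ·
  (1,2): δ = 143.35°  ·
  (1,3): δ = 71.94°  ·
  (1,4): δ = 22.98°  ✓
  (1,5): δ = 10.66°  ✓
  (1,6): δ = 55.12°  ·
  (1,7): δ = 93.22°  ·
  (2,3): δ = 108.59°  ·
  (2,4): δ = 59.63°  ·
  (2,5): δ = 25.99°  ✓
  (2,6): δ = 18.47°  ✓
  (2,7): δ = 56.58°  ·
  (3,4): δ = 131.04°  ·
  (3,5): δ = 97.40°  ·
  (3,6): δ = 52.95°  ·
  (3,7): δ = 14.84°  ✓
  (4,5): δ = 146.36°  ·
  (4,6): δ = 101.90°  ·
  (4,7): δ = 63.80°  ·
  (5,6): δ = 135.54°  ·
  (5,7): δ = 97.44°  ·
  (6,7): δ = 141.89°  ·
antipodal pairs: 6

count = 6; pairs: (0,4), (1,4), (1,5), (2,5), (2,6), (3,7)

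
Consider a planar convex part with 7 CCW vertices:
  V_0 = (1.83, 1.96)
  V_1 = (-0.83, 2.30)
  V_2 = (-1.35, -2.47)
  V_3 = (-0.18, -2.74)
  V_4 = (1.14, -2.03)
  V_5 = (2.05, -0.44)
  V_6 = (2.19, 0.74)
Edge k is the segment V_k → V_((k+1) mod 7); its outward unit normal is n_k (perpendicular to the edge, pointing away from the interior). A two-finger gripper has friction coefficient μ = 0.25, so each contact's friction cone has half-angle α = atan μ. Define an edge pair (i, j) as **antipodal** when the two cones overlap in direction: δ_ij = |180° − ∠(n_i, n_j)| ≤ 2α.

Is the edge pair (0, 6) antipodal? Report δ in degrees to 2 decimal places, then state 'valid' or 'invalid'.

δ = 113.72°, invalid

α = atan 0.25 = 14.04°;  2α = 28.07°
edge 0: e_0 = (-2.66, +0.34);  n_0 = (+0.1268, +0.9919)
edge 6: e_6 = (-0.36, +1.22);  n_6 = (+0.9591, +0.2830)
∠(n_0, n_6) = 66.28°
δ = |180° − 66.28°| = 113.72°
113.72° > 2α = 28.07°  →  invalid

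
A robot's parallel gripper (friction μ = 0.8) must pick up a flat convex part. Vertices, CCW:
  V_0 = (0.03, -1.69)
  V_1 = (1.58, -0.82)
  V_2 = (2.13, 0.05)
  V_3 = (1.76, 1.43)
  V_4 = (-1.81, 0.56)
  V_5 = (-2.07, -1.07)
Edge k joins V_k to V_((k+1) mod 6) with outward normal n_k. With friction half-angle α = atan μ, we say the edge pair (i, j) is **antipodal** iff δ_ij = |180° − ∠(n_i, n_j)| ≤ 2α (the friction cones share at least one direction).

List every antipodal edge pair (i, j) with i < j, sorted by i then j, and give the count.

α = atan 0.8 = 38.66°;  2α = 77.32°
n_0 = (+0.4895, -0.8720)
n_1 = (+0.8453, -0.5344)
n_2 = (+0.9659, +0.2590)
n_3 = (-0.2368, +0.9716)
n_4 = (-0.9875, +0.1575)
n_5 = (-0.2832, -0.9591)
  (0,1): δ = 151.61°  ·
  (0,2): δ = 104.30°  ·
  (0,3): δ = 15.61°  ✓
  (0,4): δ = 51.63°  ✓
  (0,5): δ = 134.25°  ·
  (1,2): δ = 132.69°  ·
  (1,3): δ = 44.00°  ✓
  (1,4): δ = 23.24°  ✓
  (1,5): δ = 105.85°  ·
  (2,3): δ = 91.31°  ·
  (2,4): δ = 24.07°  ✓
  (2,5): δ = 58.54°  ✓
  (3,4): δ = 112.76°  ·
  (3,5): δ = 30.14°  ✓
  (4,5): δ = 97.39°  ·
antipodal pairs: 7

count = 7; pairs: (0,3), (0,4), (1,3), (1,4), (2,4), (2,5), (3,5)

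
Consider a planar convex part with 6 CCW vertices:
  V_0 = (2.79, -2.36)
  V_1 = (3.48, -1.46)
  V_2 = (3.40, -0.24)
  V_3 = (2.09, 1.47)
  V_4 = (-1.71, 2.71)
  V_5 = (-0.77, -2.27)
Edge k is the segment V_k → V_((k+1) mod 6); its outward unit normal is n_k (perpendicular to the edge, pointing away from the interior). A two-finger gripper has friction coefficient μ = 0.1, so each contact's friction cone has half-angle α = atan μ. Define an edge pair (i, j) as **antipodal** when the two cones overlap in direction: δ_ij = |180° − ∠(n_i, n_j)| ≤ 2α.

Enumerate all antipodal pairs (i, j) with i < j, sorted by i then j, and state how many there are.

count = 1; pairs: (1,4)

α = atan 0.1 = 5.71°;  2α = 11.42°
n_0 = (+0.7936, -0.6084)
n_1 = (+0.9979, +0.0654)
n_2 = (+0.7938, +0.6081)
n_3 = (+0.3102, +0.9507)
n_4 = (-0.9826, -0.1855)
n_5 = (-0.0253, -0.9997)
  (0,1): δ = 138.77°  ·
  (0,2): δ = 105.07°  ·
  (0,3): δ = 70.60°  ·
  (0,4): δ = 48.17°  ·
  (0,5): δ = 126.03°  ·
  (1,2): δ = 146.30°  ·
  (1,3): δ = 111.82°  ·
  (1,4): δ = 6.94°  ✓
  (1,5): δ = 84.80°  ·
  (2,3): δ = 145.53°  ·
  (2,4): δ = 26.77°  ·
  (2,5): δ = 51.10°  ·
  (3,4): δ = 61.24°  ·
  (3,5): δ = 16.62°  ·
  (4,5): δ = 102.14°  ·
antipodal pairs: 1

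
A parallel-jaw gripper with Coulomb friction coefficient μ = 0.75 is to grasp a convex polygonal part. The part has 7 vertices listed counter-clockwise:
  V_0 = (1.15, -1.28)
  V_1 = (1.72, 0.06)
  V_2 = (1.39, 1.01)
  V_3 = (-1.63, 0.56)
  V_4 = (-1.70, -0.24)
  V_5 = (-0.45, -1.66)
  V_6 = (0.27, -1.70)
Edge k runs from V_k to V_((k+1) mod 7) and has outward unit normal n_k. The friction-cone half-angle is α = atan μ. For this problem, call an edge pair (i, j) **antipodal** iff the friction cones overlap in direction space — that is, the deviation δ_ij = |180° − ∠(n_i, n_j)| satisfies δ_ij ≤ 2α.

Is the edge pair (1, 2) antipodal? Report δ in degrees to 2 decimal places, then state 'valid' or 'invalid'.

δ = 100.68°, invalid

α = atan 0.75 = 36.87°;  2α = 73.74°
edge 1: e_1 = (-0.33, +0.95);  n_1 = (+0.9446, +0.3281)
edge 2: e_2 = (-3.02, -0.45);  n_2 = (-0.1474, +0.9891)
∠(n_1, n_2) = 79.32°
δ = |180° − 79.32°| = 100.68°
100.68° > 2α = 73.74°  →  invalid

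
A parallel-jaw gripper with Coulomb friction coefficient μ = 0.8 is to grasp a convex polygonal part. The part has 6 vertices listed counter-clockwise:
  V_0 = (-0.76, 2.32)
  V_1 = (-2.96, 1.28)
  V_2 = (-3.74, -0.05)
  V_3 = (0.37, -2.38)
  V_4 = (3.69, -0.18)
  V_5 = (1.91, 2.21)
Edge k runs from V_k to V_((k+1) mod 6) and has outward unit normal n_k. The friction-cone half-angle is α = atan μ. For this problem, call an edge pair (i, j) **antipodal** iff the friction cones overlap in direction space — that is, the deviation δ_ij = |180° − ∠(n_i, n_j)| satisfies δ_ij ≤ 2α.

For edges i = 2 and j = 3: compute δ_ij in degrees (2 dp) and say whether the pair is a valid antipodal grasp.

α = atan 0.8 = 38.66°;  2α = 77.32°
edge 2: e_2 = (+4.11, -2.33);  n_2 = (-0.4932, -0.8699)
edge 3: e_3 = (+3.32, +2.20);  n_3 = (+0.5524, -0.8336)
∠(n_2, n_3) = 63.08°
δ = |180° − 63.08°| = 116.92°
116.92° > 2α = 77.32°  →  invalid

δ = 116.92°, invalid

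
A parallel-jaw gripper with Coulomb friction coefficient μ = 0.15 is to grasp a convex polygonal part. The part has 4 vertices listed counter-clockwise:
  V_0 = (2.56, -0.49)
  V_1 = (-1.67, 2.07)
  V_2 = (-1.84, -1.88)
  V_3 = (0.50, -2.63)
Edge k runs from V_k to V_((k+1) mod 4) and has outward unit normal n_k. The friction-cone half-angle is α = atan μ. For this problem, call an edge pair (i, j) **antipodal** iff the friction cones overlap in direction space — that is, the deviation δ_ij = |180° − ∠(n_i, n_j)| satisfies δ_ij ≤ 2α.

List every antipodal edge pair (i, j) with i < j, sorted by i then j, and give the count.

count = 1; pairs: (0,2)

α = atan 0.15 = 8.53°;  2α = 17.06°
n_0 = (+0.5178, +0.8555)
n_1 = (-0.9991, +0.0430)
n_2 = (-0.3052, -0.9523)
n_3 = (+0.7204, -0.6935)
  (0,1): δ = 61.28°  ·
  (0,2): δ = 13.41°  ✓
  (0,3): δ = 77.27°  ·
  (1,2): δ = 105.31°  ·
  (1,3): δ = 41.44°  ·
  (2,3): δ = 116.14°  ·
antipodal pairs: 1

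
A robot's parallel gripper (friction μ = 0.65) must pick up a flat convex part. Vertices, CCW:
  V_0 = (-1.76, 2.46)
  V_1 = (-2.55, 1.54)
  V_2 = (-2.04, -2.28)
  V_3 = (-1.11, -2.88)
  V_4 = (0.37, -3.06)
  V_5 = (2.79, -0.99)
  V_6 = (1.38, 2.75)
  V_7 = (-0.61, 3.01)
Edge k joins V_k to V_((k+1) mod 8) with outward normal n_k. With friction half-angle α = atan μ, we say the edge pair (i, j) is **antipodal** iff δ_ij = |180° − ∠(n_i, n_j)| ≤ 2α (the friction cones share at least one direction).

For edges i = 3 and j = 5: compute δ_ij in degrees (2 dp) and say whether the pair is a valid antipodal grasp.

δ = 62.41°, valid

α = atan 0.65 = 33.02°;  2α = 66.05°
edge 3: e_3 = (+1.48, -0.18);  n_3 = (-0.1207, -0.9927)
edge 5: e_5 = (-1.41, +3.74);  n_5 = (+0.9357, +0.3528)
∠(n_3, n_5) = 117.59°
δ = |180° − 117.59°| = 62.41°
62.41° ≤ 2α = 66.05°  →  valid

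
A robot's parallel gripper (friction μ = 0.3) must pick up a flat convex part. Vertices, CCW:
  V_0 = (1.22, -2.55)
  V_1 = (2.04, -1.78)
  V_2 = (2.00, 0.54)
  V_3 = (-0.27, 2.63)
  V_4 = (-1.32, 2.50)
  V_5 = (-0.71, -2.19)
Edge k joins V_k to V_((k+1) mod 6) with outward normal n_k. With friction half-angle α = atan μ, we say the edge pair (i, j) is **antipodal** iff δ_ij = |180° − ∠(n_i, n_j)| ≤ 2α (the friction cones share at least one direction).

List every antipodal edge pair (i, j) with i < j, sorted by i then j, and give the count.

α = atan 0.3 = 16.70°;  2α = 33.40°
n_0 = (+0.6845, -0.7290)
n_1 = (+0.9999, +0.0172)
n_2 = (+0.6773, +0.7357)
n_3 = (-0.1229, +0.9924)
n_4 = (-0.9916, -0.1290)
n_5 = (-0.1834, -0.9830)
  (0,1): δ = 132.21°  ·
  (0,2): δ = 85.83°  ·
  (0,3): δ = 36.14°  ·
  (0,4): δ = 54.21°  ·
  (0,5): δ = 126.24°  ·
  (1,2): δ = 133.62°  ·
  (1,3): δ = 83.93°  ·
  (1,4): δ = 6.42°  ✓
  (1,5): δ = 78.45°  ·
  (2,3): δ = 130.31°  ·
  (2,4): δ = 39.95°  ·
  (2,5): δ = 32.07°  ✓
  (3,4): δ = 89.65°  ·
  (3,5): δ = 17.62°  ✓
  (4,5): δ = 107.98°  ·
antipodal pairs: 3

count = 3; pairs: (1,4), (2,5), (3,5)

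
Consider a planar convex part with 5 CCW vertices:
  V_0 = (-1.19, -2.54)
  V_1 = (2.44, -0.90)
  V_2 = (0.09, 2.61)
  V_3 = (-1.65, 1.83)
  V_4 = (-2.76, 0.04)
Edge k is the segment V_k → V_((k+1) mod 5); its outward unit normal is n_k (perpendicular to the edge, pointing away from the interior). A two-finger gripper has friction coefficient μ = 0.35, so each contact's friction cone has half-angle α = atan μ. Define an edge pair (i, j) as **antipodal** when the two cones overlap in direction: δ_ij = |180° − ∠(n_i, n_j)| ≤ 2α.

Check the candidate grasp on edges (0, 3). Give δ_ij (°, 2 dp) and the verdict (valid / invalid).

α = atan 0.35 = 19.29°;  2α = 38.58°
edge 0: e_0 = (+3.63, +1.64);  n_0 = (+0.4117, -0.9113)
edge 3: e_3 = (-1.11, -1.79);  n_3 = (-0.8499, +0.5270)
∠(n_0, n_3) = 146.12°
δ = |180° − 146.12°| = 33.88°
33.88° ≤ 2α = 38.58°  →  valid

δ = 33.88°, valid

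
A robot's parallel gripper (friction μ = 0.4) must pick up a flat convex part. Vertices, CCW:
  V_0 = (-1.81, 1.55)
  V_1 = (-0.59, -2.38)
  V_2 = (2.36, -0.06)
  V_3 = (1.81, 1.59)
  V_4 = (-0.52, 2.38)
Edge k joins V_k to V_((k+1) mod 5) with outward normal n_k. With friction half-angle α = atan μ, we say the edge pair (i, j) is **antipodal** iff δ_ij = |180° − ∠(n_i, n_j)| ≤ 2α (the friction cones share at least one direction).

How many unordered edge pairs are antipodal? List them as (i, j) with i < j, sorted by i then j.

α = atan 0.4 = 21.80°;  2α = 43.60°
n_0 = (-0.9550, -0.2965)
n_1 = (+0.6182, -0.7860)
n_2 = (+0.9487, +0.3162)
n_3 = (+0.3211, +0.9470)
n_4 = (-0.5411, +0.8410)
  (0,1): δ = 69.06°  ·
  (0,2): δ = 1.19°  ✓
  (0,3): δ = 54.02°  ·
  (0,4): δ = 105.51°  ·
  (1,2): δ = 109.75°  ·
  (1,3): δ = 56.91°  ·
  (1,4): δ = 5.43°  ✓
  (2,3): δ = 127.16°  ·
  (2,4): δ = 75.68°  ·
  (3,4): δ = 128.51°  ·
antipodal pairs: 2

count = 2; pairs: (0,2), (1,4)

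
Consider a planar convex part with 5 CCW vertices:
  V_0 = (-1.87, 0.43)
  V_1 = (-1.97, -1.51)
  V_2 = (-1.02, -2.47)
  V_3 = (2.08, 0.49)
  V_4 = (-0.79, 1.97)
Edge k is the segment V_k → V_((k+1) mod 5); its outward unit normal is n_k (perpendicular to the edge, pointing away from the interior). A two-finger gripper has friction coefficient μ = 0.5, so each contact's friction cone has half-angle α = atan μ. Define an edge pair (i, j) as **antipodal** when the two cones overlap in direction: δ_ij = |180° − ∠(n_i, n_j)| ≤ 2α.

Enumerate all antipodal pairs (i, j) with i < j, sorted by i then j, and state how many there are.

α = atan 0.5 = 26.57°;  2α = 53.13°
n_0 = (-0.9987, +0.0515)
n_1 = (-0.7108, -0.7034)
n_2 = (+0.6906, -0.7232)
n_3 = (+0.4583, +0.8888)
n_4 = (-0.8187, +0.5742)
  (0,1): δ = 132.35°  ·
  (0,2): δ = 43.37°  ✓
  (0,3): δ = 65.67°  ·
  (0,4): δ = 147.91°  ·
  (1,2): δ = 91.02°  ·
  (1,3): δ = 18.02°  ✓
  (1,4): δ = 100.26°  ·
  (2,3): δ = 70.96°  ·
  (2,4): δ = 11.28°  ✓
  (3,4): δ = 97.76°  ·
antipodal pairs: 3

count = 3; pairs: (0,2), (1,3), (2,4)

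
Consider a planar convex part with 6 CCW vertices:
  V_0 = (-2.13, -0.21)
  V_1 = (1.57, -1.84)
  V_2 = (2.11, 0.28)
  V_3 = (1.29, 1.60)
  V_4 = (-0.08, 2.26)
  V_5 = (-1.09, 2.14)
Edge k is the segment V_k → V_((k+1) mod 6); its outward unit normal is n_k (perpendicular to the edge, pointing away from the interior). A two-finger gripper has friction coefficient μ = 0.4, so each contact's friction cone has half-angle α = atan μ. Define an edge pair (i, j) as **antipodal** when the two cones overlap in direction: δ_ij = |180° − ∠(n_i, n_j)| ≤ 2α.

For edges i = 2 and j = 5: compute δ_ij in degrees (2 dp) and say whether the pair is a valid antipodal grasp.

δ = 55.72°, invalid

α = atan 0.4 = 21.80°;  2α = 43.60°
edge 2: e_2 = (-0.82, +1.32);  n_2 = (+0.8494, +0.5277)
edge 5: e_5 = (-1.04, -2.35);  n_5 = (-0.9145, +0.4047)
∠(n_2, n_5) = 124.28°
δ = |180° − 124.28°| = 55.72°
55.72° > 2α = 43.60°  →  invalid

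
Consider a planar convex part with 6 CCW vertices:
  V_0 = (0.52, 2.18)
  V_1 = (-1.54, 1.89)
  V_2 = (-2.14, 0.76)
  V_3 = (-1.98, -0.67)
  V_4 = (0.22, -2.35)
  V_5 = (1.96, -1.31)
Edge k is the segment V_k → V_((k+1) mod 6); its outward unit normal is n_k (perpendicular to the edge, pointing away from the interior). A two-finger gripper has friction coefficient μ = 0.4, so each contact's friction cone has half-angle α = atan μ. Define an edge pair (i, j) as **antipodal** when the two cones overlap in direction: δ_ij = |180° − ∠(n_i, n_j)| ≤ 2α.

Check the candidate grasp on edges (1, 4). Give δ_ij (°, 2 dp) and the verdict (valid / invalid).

α = atan 0.4 = 21.80°;  2α = 43.60°
edge 1: e_1 = (-0.60, -1.13);  n_1 = (-0.8832, +0.4690)
edge 4: e_4 = (+1.74, +1.04);  n_4 = (+0.5130, -0.8584)
∠(n_1, n_4) = 148.83°
δ = |180° − 148.83°| = 31.17°
31.17° ≤ 2α = 43.60°  →  valid

δ = 31.17°, valid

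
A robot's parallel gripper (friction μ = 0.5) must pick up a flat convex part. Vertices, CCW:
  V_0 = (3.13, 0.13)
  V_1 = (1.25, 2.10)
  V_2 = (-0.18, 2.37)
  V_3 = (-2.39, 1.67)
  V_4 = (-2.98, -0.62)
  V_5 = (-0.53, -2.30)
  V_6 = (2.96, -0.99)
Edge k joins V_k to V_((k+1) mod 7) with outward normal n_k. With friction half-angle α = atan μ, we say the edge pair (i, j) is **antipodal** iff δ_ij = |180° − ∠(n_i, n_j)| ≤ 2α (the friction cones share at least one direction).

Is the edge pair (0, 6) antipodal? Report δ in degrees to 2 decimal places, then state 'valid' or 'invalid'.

δ = 127.71°, invalid

α = atan 0.5 = 26.57°;  2α = 53.13°
edge 0: e_0 = (-1.88, +1.97);  n_0 = (+0.7234, +0.6904)
edge 6: e_6 = (+0.17, +1.12);  n_6 = (+0.9887, -0.1501)
∠(n_0, n_6) = 52.29°
δ = |180° − 52.29°| = 127.71°
127.71° > 2α = 53.13°  →  invalid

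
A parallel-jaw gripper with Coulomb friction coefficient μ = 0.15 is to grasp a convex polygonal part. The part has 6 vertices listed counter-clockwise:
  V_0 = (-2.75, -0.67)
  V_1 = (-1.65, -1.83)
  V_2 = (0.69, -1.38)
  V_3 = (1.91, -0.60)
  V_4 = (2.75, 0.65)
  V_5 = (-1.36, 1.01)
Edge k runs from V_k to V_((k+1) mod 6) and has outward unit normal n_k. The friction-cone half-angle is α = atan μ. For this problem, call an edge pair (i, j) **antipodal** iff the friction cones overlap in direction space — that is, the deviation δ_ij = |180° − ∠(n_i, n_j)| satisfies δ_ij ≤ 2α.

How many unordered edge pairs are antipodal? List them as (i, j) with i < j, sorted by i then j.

α = atan 0.15 = 8.53°;  2α = 17.06°
n_0 = (-0.7256, -0.6881)
n_1 = (+0.1888, -0.9820)
n_2 = (+0.5387, -0.8425)
n_3 = (+0.8300, -0.5578)
n_4 = (+0.0873, +0.9962)
n_5 = (-0.7705, +0.6375)
  (0,1): δ = 122.59°  ·
  (0,2): δ = 100.89°  ·
  (0,3): δ = 77.38°  ·
  (0,4): δ = 41.51°  ·
  (0,5): δ = 96.92°  ·
  (1,2): δ = 158.29°  ·
  (1,3): δ = 134.79°  ·
  (1,4): δ = 15.89°  ✓
  (1,5): δ = 39.51°  ·
  (2,3): δ = 156.49°  ·
  (2,4): δ = 37.60°  ·
  (2,5): δ = 17.80°  ·
  (3,4): δ = 61.10°  ·
  (3,5): δ = 5.70°  ✓
  (4,5): δ = 124.60°  ·
antipodal pairs: 2

count = 2; pairs: (1,4), (3,5)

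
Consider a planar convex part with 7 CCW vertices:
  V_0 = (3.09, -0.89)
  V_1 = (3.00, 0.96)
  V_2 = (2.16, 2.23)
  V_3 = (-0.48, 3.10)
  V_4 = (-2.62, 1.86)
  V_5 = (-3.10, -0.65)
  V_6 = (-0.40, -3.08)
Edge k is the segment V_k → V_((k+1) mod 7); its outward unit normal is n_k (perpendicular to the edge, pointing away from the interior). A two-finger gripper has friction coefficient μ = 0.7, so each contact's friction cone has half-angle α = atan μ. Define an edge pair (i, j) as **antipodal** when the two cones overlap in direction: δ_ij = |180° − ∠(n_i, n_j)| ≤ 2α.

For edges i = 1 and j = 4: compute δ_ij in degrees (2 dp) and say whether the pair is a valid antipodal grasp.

δ = 44.31°, valid

α = atan 0.7 = 34.99°;  2α = 69.98°
edge 1: e_1 = (-0.84, +1.27);  n_1 = (+0.8341, +0.5517)
edge 4: e_4 = (-0.48, -2.51);  n_4 = (-0.9822, +0.1878)
∠(n_1, n_4) = 135.69°
δ = |180° − 135.69°| = 44.31°
44.31° ≤ 2α = 69.98°  →  valid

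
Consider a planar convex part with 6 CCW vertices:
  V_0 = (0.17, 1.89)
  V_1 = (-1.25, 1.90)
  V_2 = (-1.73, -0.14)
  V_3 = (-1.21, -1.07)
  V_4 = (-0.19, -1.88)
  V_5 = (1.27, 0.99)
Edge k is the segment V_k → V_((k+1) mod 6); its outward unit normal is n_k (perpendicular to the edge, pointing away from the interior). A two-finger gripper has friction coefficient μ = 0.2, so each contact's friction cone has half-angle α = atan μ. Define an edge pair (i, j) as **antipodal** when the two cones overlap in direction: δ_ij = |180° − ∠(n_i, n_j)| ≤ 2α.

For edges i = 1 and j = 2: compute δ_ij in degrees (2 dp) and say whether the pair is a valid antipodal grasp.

α = atan 0.2 = 11.31°;  2α = 22.62°
edge 1: e_1 = (-0.48, -2.04);  n_1 = (-0.9734, +0.2290)
edge 2: e_2 = (+0.52, -0.93);  n_2 = (-0.8728, -0.4880)
∠(n_1, n_2) = 42.45°
δ = |180° − 42.45°| = 137.55°
137.55° > 2α = 22.62°  →  invalid

δ = 137.55°, invalid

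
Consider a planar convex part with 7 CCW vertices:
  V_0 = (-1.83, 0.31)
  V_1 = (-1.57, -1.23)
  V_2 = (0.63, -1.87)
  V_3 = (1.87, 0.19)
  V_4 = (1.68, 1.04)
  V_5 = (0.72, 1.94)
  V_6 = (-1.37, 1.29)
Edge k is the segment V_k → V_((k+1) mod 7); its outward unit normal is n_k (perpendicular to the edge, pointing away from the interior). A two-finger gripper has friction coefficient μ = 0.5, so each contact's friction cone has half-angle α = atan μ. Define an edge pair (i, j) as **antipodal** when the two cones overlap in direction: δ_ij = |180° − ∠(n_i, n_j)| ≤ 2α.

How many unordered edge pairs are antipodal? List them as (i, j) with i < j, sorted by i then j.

count = 8; pairs: (0,2), (0,3), (0,4), (1,4), (1,5), (2,5), (2,6), (3,6)

α = atan 0.5 = 26.57°;  2α = 53.13°
n_0 = (-0.9860, -0.1665)
n_1 = (-0.2793, -0.9602)
n_2 = (+0.8568, -0.5157)
n_3 = (+0.9759, +0.2181)
n_4 = (+0.6839, +0.7295)
n_5 = (-0.2970, +0.9549)
n_6 = (-0.9052, +0.4249)
  (0,1): δ = 115.80°  ·
  (0,2): δ = 40.63°  ✓
  (0,3): δ = 3.02°  ✓
  (0,4): δ = 37.26°  ✓
  (0,5): δ = 97.69°  ·
  (0,6): δ = 145.27°  ·
  (1,2): δ = 104.83°  ·
  (1,3): δ = 61.18°  ·
  (1,4): δ = 26.93°  ✓
  (1,5): δ = 33.50°  ✓
  (1,6): δ = 81.08°  ·
  (2,3): δ = 136.35°  ·
  (2,4): δ = 102.11°  ·
  (2,5): δ = 41.68°  ✓
  (2,6): δ = 5.90°  ✓
  (3,4): δ = 145.75°  ·
  (3,5): δ = 85.32°  ·
  (3,6): δ = 37.74°  ✓
  (4,5): δ = 119.57°  ·
  (4,6): δ = 71.99°  ·
  (5,6): δ = 132.42°  ·
antipodal pairs: 8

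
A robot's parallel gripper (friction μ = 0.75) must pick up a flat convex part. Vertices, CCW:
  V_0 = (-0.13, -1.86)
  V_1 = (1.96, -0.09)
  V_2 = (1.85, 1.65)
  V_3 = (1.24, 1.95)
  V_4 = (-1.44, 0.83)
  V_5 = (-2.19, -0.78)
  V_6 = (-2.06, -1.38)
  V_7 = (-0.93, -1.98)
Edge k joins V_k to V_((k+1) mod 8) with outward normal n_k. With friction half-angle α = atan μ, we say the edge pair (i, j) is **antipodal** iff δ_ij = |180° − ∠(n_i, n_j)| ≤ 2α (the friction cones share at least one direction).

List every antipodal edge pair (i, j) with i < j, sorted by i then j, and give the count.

α = atan 0.75 = 36.87°;  2α = 73.74°
n_0 = (+0.6463, -0.7631)
n_1 = (+0.9980, +0.0631)
n_2 = (+0.4413, +0.8973)
n_3 = (-0.3856, +0.9227)
n_4 = (-0.9065, +0.4223)
n_5 = (-0.9773, -0.2118)
n_6 = (-0.4690, -0.8832)
n_7 = (+0.1483, -0.9889)
  (0,1): δ = 126.64°  ·
  (0,2): δ = 66.45°  ✓
  (0,3): δ = 17.58°  ✓
  (0,4): δ = 24.76°  ✓
  (0,5): δ = 61.96°  ✓
  (0,6): δ = 111.77°  ·
  (0,7): δ = 148.27°  ·
  (1,2): δ = 119.81°  ·
  (1,3): δ = 70.94°  ✓
  (1,4): δ = 28.60°  ✓
  (1,5): δ = 8.61°  ✓
  (1,6): δ = 58.42°  ✓
  (1,7): δ = 94.91°  ·
  (2,3): δ = 131.13°  ·
  (2,4): δ = 88.79°  ·
  (2,5): δ = 51.59°  ✓
  (2,6): δ = 1.78°  ✓
  (2,7): δ = 34.72°  ✓
  (3,4): δ = 137.66°  ·
  (3,5): δ = 100.46°  ·
  (3,6): δ = 50.65°  ✓
  (3,7): δ = 14.15°  ✓
  (4,5): δ = 142.80°  ·
  (4,6): δ = 92.99°  ·
  (4,7): δ = 56.49°  ✓
  (5,6): δ = 130.19°  ·
  (5,7): δ = 93.69°  ·
  (6,7): δ = 143.50°  ·
antipodal pairs: 14

count = 14; pairs: (0,2), (0,3), (0,4), (0,5), (1,3), (1,4), (1,5), (1,6), (2,5), (2,6), (2,7), (3,6), (3,7), (4,7)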